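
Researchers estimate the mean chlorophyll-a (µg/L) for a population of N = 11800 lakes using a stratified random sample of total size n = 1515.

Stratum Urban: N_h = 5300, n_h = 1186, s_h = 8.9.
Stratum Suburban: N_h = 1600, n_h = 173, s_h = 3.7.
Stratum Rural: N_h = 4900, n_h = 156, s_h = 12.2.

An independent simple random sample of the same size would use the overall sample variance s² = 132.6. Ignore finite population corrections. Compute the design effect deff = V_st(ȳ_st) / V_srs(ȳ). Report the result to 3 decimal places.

V̂(ȳ_st) = Σ W_h² s_h²/n_h, with W_h = N_h/N and N = 11800:
  stratum Urban: (5300/11800)²·8.9²/1186 = 0.0134736
  stratum Suburban: (1600/11800)²·3.7²/173 = 0.0014549
  stratum Rural: (4900/11800)²·12.2²/156 = 0.164522
V_st = 0.17945
V_srs = s²/n = 132.6/1515 = 0.0875248
deff = V_st / V_srs = 0.17945/0.0875248 = 2.0503

deff ≈ 2.050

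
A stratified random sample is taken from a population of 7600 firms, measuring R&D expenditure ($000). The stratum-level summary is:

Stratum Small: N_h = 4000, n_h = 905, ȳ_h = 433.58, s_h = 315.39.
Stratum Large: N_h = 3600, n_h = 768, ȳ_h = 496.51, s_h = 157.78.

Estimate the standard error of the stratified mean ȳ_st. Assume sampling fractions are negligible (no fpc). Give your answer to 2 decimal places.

V̂(ȳ_st) = Σ W_h² s_h²/n_h, with W_h = N_h/N and N = 7600:
  stratum Small: (4000/7600)²·315.39²/905 = 30.4467
  stratum Large: (3600/7600)²·157.78²/768 = 7.27312
V̂(ȳ_st) = 37.7198
SE(ȳ_st) = √37.7198 = 6.14165

SE(ȳ_st) ≈ 6.14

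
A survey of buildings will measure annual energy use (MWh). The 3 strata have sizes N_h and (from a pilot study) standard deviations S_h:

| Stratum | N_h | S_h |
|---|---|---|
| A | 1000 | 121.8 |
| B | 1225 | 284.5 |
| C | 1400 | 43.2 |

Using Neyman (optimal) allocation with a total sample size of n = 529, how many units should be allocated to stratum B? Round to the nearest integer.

Neyman allocation: n_h = n · N_h S_h / Σ N_i S_i, with n = 529.
  stratum A: N_h·S_h = 1000·121.8 = 121800.00
  stratum B: N_h·S_h = 1225·284.5 = 348512.50
  stratum C: N_h·S_h = 1400·43.2 = 60480.00
Σ N_h S_h = 530792.50
n for stratum B = 529·348512.50/530792.50 = 347.336 → 347

347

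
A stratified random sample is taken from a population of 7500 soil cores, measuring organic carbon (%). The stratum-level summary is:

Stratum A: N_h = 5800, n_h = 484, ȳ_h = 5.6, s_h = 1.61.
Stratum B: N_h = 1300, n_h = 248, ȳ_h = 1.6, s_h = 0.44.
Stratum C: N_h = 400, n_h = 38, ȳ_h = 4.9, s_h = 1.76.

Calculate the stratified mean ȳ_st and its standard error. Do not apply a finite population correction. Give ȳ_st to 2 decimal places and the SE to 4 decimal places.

ȳ_st = Σ W_h ȳ_h = (5800·5.6 + 1300·1.6 + 400·4.9)/7500 = 4.86933
V̂(ȳ_st) = Σ W_h² s_h²/n_h, with W_h = N_h/N and N = 7500:
  stratum A: (5800/7500)²·1.61²/484 = 0.00320287
  stratum B: (1300/7500)²·0.44²/248 = 2.34541e-05
  stratum C: (400/7500)²·1.76²/38 = 0.000231867
V̂(ȳ_st) = 0.0034582
SE(ȳ_st) = √0.0034582 = 0.0588064

ȳ_st ≈ 4.87, SE ≈ 0.0588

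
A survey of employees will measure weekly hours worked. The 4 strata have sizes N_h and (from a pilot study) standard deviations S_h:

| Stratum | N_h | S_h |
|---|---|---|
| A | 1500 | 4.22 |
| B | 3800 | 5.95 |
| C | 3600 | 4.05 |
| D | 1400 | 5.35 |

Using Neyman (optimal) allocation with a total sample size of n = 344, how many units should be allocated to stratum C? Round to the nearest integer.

Neyman allocation: n_h = n · N_h S_h / Σ N_i S_i, with n = 344.
  stratum A: N_h·S_h = 1500·4.22 = 6330.00
  stratum B: N_h·S_h = 3800·5.95 = 22610.00
  stratum C: N_h·S_h = 3600·4.05 = 14580.00
  stratum D: N_h·S_h = 1400·5.35 = 7490.00
Σ N_h S_h = 51010.00
n for stratum C = 344·14580.00/51010.00 = 98.324 → 98

98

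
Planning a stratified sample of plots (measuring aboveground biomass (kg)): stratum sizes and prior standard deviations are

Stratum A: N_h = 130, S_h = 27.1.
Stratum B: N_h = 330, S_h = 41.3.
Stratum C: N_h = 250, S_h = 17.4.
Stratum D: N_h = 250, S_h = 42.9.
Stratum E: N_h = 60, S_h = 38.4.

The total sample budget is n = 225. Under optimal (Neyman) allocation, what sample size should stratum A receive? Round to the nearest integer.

Neyman allocation: n_h = n · N_h S_h / Σ N_i S_i, with n = 225.
  stratum A: N_h·S_h = 130·27.1 = 3523.00
  stratum B: N_h·S_h = 330·41.3 = 13629.00
  stratum C: N_h·S_h = 250·17.4 = 4350.00
  stratum D: N_h·S_h = 250·42.9 = 10725.00
  stratum E: N_h·S_h = 60·38.4 = 2304.00
Σ N_h S_h = 34531.00
n for stratum A = 225·3523.00/34531.00 = 22.955 → 23

23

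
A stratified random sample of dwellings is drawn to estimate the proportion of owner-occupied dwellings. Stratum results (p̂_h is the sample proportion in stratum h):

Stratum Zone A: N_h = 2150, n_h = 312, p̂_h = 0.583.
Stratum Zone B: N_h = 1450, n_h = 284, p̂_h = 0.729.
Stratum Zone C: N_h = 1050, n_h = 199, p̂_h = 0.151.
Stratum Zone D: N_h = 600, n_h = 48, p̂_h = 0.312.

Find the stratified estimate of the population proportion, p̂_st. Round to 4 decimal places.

p̂_st ≈ 0.5060

N = 5250; stratum weights W_h = N_h/N.
p̂_st = Σ W_h p̂_h = (2150·0.583 + 1450·0.729 + 1050·0.151 + 600·0.312)/5250 = 0.50595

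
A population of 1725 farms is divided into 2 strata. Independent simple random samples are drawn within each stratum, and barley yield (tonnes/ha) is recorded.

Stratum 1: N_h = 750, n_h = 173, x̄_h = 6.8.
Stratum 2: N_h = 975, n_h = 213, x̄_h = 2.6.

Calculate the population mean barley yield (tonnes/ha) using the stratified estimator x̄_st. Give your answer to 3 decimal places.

x̄_st ≈ 4.426

N = Σ N_h = 1725. Stratum weights W_h = N_h/N.
x̄_st = (750·6.8 + 975·2.6) / 1725 = 4.42609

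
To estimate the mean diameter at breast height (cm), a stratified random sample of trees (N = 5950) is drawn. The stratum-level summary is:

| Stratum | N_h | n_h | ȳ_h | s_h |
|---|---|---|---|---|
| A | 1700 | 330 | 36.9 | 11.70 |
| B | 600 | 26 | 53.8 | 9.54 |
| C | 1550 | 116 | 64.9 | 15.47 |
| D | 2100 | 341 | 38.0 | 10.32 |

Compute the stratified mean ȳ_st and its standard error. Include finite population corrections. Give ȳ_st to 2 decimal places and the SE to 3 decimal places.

ȳ_st = Σ W_h ȳ_h = (1700·36.9 + 600·53.8 + 1550·64.9 + 2100·38.0)/5950 = 46.28655
V̂(ȳ_st) = Σ W_h² (1 − n_h/N_h) s_h²/n_h, with W_h = N_h/N and N = 5950:
  stratum A: (1700/5950)²·(1 − 330/1700)·11.70²/330 = 0.0272894
  stratum B: (600/5950)²·(1 − 26/600)·9.54²/26 = 0.0340528
  stratum C: (1550/5950)²·(1 − 116/1550)·15.47²/116 = 0.12953
  stratum D: (2100/5950)²·(1 − 341/2100)·10.32²/341 = 0.0325879
V̂(ȳ_st) = 0.22346
SE(ȳ_st) = √0.22346 = 0.472715

ȳ_st ≈ 46.29, SE ≈ 0.473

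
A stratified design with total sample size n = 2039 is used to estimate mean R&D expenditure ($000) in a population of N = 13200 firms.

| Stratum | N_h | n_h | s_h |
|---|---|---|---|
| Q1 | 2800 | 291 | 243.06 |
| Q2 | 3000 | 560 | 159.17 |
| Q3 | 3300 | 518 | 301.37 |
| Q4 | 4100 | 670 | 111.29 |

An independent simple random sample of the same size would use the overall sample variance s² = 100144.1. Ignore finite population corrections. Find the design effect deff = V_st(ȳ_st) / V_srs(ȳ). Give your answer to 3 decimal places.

deff ≈ 0.493

V̂(ȳ_st) = Σ W_h² s_h²/n_h, with W_h = N_h/N and N = 13200:
  stratum Q1: (2800/13200)²·243.06²/291 = 9.13487
  stratum Q2: (3000/13200)²·159.17²/560 = 2.33684
  stratum Q3: (3300/13200)²·301.37²/518 = 10.9585
  stratum Q4: (4100/13200)²·111.29²/670 = 1.78344
V_st = 24.2136
V_srs = s²/n = 100144.1/2039 = 49.1143
deff = V_st / V_srs = 24.2136/49.1143 = 0.4930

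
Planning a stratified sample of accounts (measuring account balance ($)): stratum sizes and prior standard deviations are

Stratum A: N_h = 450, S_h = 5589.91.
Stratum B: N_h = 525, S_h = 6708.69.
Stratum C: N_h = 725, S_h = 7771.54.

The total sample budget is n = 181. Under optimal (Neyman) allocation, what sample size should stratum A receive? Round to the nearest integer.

Neyman allocation: n_h = n · N_h S_h / Σ N_i S_i, with n = 181.
  stratum A: N_h·S_h = 450·5589.91 = 2515459.50
  stratum B: N_h·S_h = 525·6708.69 = 3522062.25
  stratum C: N_h·S_h = 725·7771.54 = 5634366.50
Σ N_h S_h = 11671888.25
n for stratum A = 181·2515459.50/11671888.25 = 39.008 → 39

39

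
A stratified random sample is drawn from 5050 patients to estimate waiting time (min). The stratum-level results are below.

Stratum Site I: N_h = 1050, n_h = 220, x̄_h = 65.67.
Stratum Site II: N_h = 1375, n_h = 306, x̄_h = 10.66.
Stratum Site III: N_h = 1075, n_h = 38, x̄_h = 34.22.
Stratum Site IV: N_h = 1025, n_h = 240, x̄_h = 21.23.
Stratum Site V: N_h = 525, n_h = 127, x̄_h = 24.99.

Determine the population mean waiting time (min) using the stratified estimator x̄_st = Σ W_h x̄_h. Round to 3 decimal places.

N = Σ N_h = 5050. Stratum weights W_h = N_h/N.
x̄_st = (1050·65.67 + 1375·10.66 + 1075·34.22 + 1025·21.23 + 525·24.99) / 5050 = 30.74812

x̄_st ≈ 30.748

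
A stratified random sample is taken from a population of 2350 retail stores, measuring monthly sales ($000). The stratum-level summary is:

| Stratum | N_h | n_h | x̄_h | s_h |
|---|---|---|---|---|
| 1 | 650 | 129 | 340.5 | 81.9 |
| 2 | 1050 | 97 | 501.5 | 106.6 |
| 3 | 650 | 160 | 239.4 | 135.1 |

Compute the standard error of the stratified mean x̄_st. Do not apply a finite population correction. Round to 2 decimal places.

SE(x̄_st) ≈ 6.01

V̂(x̄_st) = Σ W_h² s_h²/n_h, with W_h = N_h/N and N = 2350:
  stratum 1: (650/2350)²·81.9²/129 = 3.97804
  stratum 2: (1050/2350)²·106.6²/97 = 23.3876
  stratum 3: (650/2350)²·135.1²/160 = 8.72734
V̂(x̄_st) = 36.093
SE(x̄_st) = √36.093 = 6.00774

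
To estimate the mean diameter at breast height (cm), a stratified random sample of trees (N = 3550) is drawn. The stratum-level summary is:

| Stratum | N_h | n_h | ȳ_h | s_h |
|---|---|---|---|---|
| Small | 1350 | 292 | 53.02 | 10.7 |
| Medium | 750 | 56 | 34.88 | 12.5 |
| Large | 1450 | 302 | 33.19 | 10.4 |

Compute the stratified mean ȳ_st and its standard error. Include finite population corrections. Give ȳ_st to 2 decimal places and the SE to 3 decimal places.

ȳ_st ≈ 41.09, SE ≈ 0.455

ȳ_st = Σ W_h ȳ_h = (1350·53.02 + 750·34.88 + 1450·33.19)/3550 = 41.08803
V̂(ȳ_st) = Σ W_h² (1 − n_h/N_h) s_h²/n_h, with W_h = N_h/N and N = 3550:
  stratum Small: (1350/3550)²·(1 − 292/1350)·10.7²/292 = 0.0444373
  stratum Medium: (750/3550)²·(1 − 56/750)·12.5²/56 = 0.115238
  stratum Large: (1450/3550)²·(1 − 302/1450)·10.4²/302 = 0.0473056
V̂(ȳ_st) = 0.206981
SE(ȳ_st) = √0.206981 = 0.454952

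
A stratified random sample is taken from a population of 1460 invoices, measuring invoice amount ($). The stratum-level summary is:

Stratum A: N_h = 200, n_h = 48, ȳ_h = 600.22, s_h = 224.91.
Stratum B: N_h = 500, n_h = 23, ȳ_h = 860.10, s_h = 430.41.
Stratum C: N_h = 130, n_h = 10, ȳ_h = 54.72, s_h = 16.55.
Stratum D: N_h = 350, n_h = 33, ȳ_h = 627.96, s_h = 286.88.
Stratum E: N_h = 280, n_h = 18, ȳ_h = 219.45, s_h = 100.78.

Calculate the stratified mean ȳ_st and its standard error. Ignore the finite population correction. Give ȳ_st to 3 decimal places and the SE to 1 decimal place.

ȳ_st = Σ W_h ȳ_h = (200·600.22 + 500·860.10 + 130·54.72 + 350·627.96 + 280·219.45)/1460 = 574.27370
V̂(ȳ_st) = Σ W_h² s_h²/n_h, with W_h = N_h/N and N = 1460:
  stratum A: (200/1460)²·224.91²/48 = 19.7756
  stratum B: (500/1460)²·430.41²/23 = 944.651
  stratum C: (130/1460)²·16.55²/10 = 0.217159
  stratum D: (350/1460)²·286.88²/33 = 143.323
  stratum E: (280/1460)²·100.78²/18 = 20.7533
V̂(ȳ_st) = 1128.72
SE(ȳ_st) = √1128.72 = 33.5964

ȳ_st ≈ 574.274, SE ≈ 33.6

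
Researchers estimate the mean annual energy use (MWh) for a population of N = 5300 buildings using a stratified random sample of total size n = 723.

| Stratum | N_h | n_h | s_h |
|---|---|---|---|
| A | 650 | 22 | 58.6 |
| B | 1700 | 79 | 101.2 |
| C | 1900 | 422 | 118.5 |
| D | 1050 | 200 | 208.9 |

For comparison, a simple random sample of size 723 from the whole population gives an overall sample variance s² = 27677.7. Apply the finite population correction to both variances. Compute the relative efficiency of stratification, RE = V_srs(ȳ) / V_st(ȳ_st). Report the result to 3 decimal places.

RE ≈ 1.310

V̂(ȳ_st) = Σ W_h² (1 − n_h/N_h) s_h²/n_h, with W_h = N_h/N and N = 5300:
  stratum A: (650/5300)²·(1 − 22/650)·58.6²/22 = 2.26827
  stratum B: (1700/5300)²·(1 − 79/1700)·101.2²/79 = 12.7179
  stratum C: (1900/5300)²·(1 − 422/1900)·118.5²/422 = 3.3266
  stratum D: (1050/5300)²·(1 − 200/1050)·208.9²/200 = 6.93272
V_st = 25.2454
V_srs = (1 − 723/5300)·27677.7/723 = 33.0595
Relative efficiency = V_srs / V_st = 33.0595/25.2454 = 1.3095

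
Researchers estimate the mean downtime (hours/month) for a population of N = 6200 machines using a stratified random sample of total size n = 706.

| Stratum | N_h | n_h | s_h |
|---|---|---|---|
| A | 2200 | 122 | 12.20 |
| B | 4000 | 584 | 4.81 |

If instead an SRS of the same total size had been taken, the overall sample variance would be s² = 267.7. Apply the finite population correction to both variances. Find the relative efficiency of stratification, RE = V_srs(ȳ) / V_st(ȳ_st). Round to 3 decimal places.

RE ≈ 2.111

V̂(ȳ_st) = Σ W_h² (1 − n_h/N_h) s_h²/n_h, with W_h = N_h/N and N = 6200:
  stratum A: (2200/6200)²·(1 − 122/2200)·12.20²/122 = 0.145092
  stratum B: (4000/6200)²·(1 − 584/4000)·4.81²/584 = 0.0140822
V_st = 0.159175
V_srs = (1 − 706/6200)·267.7/706 = 0.336001
Relative efficiency = V_srs / V_st = 0.336001/0.159175 = 2.1109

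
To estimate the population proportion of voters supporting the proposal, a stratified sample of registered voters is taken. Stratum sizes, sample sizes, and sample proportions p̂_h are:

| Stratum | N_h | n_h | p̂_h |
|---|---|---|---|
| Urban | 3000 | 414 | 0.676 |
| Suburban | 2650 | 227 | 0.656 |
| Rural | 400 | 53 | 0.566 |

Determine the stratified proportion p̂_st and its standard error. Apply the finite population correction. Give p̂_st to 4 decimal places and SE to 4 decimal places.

p̂_st ≈ 0.6600, SE ≈ 0.0175

N = 6050; stratum weights W_h = N_h/N.
p̂_st = Σ W_h p̂_h = (3000·0.676 + 2650·0.656 + 400·0.566)/6050 = 0.65997
V̂(p̂_st) = Σ W_h² (1 − n_h/N_h) p̂_h(1−p̂_h)/(n_h−1):
  stratum Urban: (3000/6050)²·(1 − 414/3000)·0.676·0.324/413 = 0.000112404
  stratum Suburban: (2650/6050)²·(1 − 227/2650)·0.656·0.344/226 = 0.000175163
  stratum Rural: (400/6050)²·(1 − 53/400)·0.566·0.434/52 = 1.79135e-05
V̂(p̂_st) = 0.00030548; SE = √V̂ = 0.017478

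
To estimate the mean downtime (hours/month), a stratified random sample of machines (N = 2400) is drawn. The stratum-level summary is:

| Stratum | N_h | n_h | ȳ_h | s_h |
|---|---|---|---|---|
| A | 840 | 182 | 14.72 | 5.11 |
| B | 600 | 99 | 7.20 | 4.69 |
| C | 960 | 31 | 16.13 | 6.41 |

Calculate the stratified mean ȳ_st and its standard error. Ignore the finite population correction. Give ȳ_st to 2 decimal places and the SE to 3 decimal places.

ȳ_st = Σ W_h ȳ_h = (840·14.72 + 600·7.20 + 960·16.13)/2400 = 13.40400
V̂(ȳ_st) = Σ W_h² s_h²/n_h, with W_h = N_h/N and N = 2400:
  stratum A: (840/2400)²·5.11²/182 = 0.0175755
  stratum B: (600/2400)²·4.69²/99 = 0.0138864
  stratum C: (960/2400)²·6.41²/31 = 0.212068
V̂(ȳ_st) = 0.243529
SE(ȳ_st) = √0.243529 = 0.493487

ȳ_st ≈ 13.40, SE ≈ 0.493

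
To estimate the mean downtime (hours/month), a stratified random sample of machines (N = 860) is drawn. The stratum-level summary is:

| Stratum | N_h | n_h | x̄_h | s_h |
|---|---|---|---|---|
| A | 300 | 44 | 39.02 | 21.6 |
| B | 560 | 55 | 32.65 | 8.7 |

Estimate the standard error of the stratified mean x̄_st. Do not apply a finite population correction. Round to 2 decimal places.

SE(x̄_st) ≈ 1.37

V̂(x̄_st) = Σ W_h² s_h²/n_h, with W_h = N_h/N and N = 860:
  stratum A: (300/860)²·21.6²/44 = 1.29033
  stratum B: (560/860)²·8.7²/55 = 0.583519
V̂(x̄_st) = 1.87385
SE(x̄_st) = √1.87385 = 1.36889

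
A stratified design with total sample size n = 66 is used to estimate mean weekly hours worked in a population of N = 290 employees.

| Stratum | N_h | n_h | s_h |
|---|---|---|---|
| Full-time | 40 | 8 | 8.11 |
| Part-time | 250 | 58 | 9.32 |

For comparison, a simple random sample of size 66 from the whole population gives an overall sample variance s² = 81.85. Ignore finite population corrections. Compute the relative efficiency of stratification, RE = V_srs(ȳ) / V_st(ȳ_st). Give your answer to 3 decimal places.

V̂(ȳ_st) = Σ W_h² s_h²/n_h, with W_h = N_h/N and N = 290:
  stratum Full-time: (40/290)²·8.11²/8 = 0.156414
  stratum Part-time: (250/290)²·9.32²/58 = 1.11298
V_st = 1.2694
V_srs = s²/n = 81.85/66 = 1.24015
Relative efficiency = V_srs / V_st = 1.24015/1.2694 = 0.9770

RE ≈ 0.977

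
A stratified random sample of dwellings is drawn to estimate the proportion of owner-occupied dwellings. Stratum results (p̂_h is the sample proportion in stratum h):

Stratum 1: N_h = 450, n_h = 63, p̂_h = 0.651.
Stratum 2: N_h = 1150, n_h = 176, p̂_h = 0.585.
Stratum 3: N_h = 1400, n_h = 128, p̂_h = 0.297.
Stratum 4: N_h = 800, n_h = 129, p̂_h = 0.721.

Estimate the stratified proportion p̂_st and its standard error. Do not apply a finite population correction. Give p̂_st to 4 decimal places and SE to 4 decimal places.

N = 3800; stratum weights W_h = N_h/N.
p̂_st = Σ W_h p̂_h = (450·0.651 + 1150·0.585 + 1400·0.297 + 800·0.721)/3800 = 0.51534
V̂(p̂_st) = Σ W_h² p̂_h(1−p̂_h)/(n_h−1):
  stratum 1: (450/3800)²·0.651·0.349/62 = 5.13893e-05
  stratum 2: (1150/3800)²·0.585·0.415/175 = 0.000127056
  stratum 3: (1400/3800)²·0.297·0.703/127 = 0.00022315
  stratum 4: (800/3800)²·0.721·0.279/128 = 6.96534e-05
V̂(p̂_st) = 0.000471248; SE = √V̂ = 0.0217083

p̂_st ≈ 0.5153, SE ≈ 0.0217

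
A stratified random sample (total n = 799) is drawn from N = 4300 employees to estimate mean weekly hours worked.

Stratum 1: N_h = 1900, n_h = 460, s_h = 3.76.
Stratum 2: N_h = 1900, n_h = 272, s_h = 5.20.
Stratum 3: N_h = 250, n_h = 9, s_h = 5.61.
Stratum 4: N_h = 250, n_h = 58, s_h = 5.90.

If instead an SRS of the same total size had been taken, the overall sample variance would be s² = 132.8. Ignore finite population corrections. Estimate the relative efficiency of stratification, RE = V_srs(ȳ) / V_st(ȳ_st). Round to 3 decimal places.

V̂(ȳ_st) = Σ W_h² s_h²/n_h, with W_h = N_h/N and N = 4300:
  stratum 1: (1900/4300)²·3.76²/460 = 0.00600051
  stratum 2: (1900/4300)²·5.20²/272 = 0.0194092
  stratum 3: (250/4300)²·5.61²/9 = 0.0118202
  stratum 4: (250/4300)²·5.90²/58 = 0.00202871
V_st = 0.0392587
V_srs = s²/n = 132.8/799 = 0.166208
Relative efficiency = V_srs / V_st = 0.166208/0.0392587 = 4.2337

RE ≈ 4.234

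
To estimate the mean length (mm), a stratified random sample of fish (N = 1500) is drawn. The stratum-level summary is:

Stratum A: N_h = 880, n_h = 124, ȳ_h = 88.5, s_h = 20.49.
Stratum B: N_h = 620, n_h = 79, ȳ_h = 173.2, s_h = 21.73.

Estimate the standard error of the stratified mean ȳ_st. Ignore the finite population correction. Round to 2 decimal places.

SE(ȳ_st) ≈ 1.48

V̂(ȳ_st) = Σ W_h² s_h²/n_h, with W_h = N_h/N and N = 1500:
  stratum A: (880/1500)²·20.49²/124 = 1.16532
  stratum B: (620/1500)²·21.73²/79 = 1.02116
V̂(ȳ_st) = 2.18648
SE(ȳ_st) = √2.18648 = 1.47867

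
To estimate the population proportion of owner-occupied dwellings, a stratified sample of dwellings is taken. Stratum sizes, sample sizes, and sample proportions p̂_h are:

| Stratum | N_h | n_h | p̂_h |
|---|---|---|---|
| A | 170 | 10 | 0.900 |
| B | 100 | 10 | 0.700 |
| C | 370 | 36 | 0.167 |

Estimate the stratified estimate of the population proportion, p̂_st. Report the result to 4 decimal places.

N = 640; stratum weights W_h = N_h/N.
p̂_st = Σ W_h p̂_h = (170·0.900 + 100·0.700 + 370·0.167)/640 = 0.44498

p̂_st ≈ 0.4450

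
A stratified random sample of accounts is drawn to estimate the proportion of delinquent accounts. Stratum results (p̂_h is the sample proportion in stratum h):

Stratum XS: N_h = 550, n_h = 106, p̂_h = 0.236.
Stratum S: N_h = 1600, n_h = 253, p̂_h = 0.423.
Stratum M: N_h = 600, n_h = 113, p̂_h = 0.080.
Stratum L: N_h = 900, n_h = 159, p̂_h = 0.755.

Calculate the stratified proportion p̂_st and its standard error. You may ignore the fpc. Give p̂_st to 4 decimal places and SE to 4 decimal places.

N = 3650; stratum weights W_h = N_h/N.
p̂_st = Σ W_h p̂_h = (550·0.236 + 1600·0.423 + 600·0.080 + 900·0.755)/3650 = 0.42030
V̂(p̂_st) = Σ W_h² p̂_h(1−p̂_h)/(n_h−1):
  stratum XS: (550/3650)²·0.236·0.764/105 = 3.89902e-05
  stratum S: (1600/3650)²·0.423·0.577/252 = 0.00018611
  stratum M: (600/3650)²·0.080·0.920/112 = 1.77573e-05
  stratum L: (900/3650)²·0.755·0.245/158 = 7.11796e-05
V̂(p̂_st) = 0.000314037; SE = √V̂ = 0.0177211

p̂_st ≈ 0.4203, SE ≈ 0.0177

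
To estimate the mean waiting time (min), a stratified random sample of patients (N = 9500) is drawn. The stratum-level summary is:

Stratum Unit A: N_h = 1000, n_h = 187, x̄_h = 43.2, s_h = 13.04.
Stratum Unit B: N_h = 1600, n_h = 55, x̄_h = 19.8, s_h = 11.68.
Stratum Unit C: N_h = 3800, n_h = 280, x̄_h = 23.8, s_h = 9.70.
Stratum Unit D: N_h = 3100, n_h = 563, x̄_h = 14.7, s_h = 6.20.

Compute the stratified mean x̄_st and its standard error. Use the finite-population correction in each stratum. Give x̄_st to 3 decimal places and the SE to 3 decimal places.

x̄_st ≈ 22.199, SE ≈ 0.363

x̄_st = Σ W_h x̄_h = (1000·43.2 + 1600·19.8 + 3800·23.8 + 3100·14.7)/9500 = 22.19895
V̂(x̄_st) = Σ W_h² (1 − n_h/N_h) s_h²/n_h, with W_h = N_h/N and N = 9500:
  stratum Unit A: (1000/9500)²·(1 − 187/1000)·13.04²/187 = 0.00819138
  stratum Unit B: (1600/9500)²·(1 − 55/1600)·11.68²/55 = 0.0679398
  stratum Unit C: (3800/9500)²·(1 − 280/3800)·9.70²/280 = 0.049804
  stratum Unit D: (3100/9500)²·(1 − 563/3100)·6.20²/563 = 0.0059499
V̂(x̄_st) = 0.131885
SE(x̄_st) = √0.131885 = 0.36316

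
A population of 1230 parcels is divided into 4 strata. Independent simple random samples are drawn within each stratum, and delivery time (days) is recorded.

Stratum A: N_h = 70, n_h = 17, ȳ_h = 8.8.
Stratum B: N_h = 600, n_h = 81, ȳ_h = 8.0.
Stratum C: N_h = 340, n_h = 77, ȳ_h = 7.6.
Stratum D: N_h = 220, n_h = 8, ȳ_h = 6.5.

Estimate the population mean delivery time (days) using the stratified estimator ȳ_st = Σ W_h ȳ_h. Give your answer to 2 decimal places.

N = Σ N_h = 1230. Stratum weights W_h = N_h/N.
ȳ_st = (70·8.8 + 600·8.0 + 340·7.6 + 220·6.5) / 1230 = 7.6667

ȳ_st ≈ 7.67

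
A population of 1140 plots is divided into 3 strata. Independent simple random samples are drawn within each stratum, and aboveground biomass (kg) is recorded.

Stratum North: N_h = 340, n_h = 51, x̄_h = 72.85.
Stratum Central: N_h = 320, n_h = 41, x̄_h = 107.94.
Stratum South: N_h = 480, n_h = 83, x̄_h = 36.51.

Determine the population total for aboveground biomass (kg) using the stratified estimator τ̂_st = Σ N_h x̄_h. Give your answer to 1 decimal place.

τ̂_st ≈ 76834.6

τ̂_st = Σ N_h x̄_h = 340·72.85 + 320·107.94 + 480·36.51 = 76834.6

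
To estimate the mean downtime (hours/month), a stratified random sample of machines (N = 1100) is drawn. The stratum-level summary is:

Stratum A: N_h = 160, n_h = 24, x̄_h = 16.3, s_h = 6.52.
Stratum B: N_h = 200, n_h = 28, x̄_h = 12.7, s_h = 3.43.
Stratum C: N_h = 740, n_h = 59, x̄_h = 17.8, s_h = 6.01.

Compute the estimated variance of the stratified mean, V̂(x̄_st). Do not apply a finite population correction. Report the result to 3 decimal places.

V̂(x̄_st) ≈ 0.328

V̂(x̄_st) = Σ W_h² s_h²/n_h, with W_h = N_h/N and N = 1100:
  stratum A: (160/1100)²·6.52²/24 = 0.0374747
  stratum B: (200/1100)²·3.43²/28 = 0.0138901
  stratum C: (740/1100)²·6.01²/59 = 0.277061
V̂(x̄_st) = 0.328426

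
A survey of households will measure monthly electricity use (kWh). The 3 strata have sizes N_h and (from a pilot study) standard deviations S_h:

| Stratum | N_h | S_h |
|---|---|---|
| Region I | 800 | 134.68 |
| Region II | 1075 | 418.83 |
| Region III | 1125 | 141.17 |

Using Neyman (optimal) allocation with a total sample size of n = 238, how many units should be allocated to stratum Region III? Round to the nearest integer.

53

Neyman allocation: n_h = n · N_h S_h / Σ N_i S_i, with n = 238.
  stratum Region I: N_h·S_h = 800·134.68 = 107744.00
  stratum Region II: N_h·S_h = 1075·418.83 = 450242.25
  stratum Region III: N_h·S_h = 1125·141.17 = 158816.25
Σ N_h S_h = 716802.50
n for stratum Region III = 238·158816.25/716802.50 = 52.732 → 53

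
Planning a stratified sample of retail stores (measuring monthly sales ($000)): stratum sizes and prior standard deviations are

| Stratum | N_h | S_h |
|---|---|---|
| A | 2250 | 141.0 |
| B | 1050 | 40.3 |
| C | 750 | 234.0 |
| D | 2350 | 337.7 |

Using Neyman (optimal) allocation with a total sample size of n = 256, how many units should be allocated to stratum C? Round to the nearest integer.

34

Neyman allocation: n_h = n · N_h S_h / Σ N_i S_i, with n = 256.
  stratum A: N_h·S_h = 2250·141.0 = 317250.00
  stratum B: N_h·S_h = 1050·40.3 = 42315.00
  stratum C: N_h·S_h = 750·234.0 = 175500.00
  stratum D: N_h·S_h = 2350·337.7 = 793595.00
Σ N_h S_h = 1328660.00
n for stratum C = 256·175500.00/1328660.00 = 33.815 → 34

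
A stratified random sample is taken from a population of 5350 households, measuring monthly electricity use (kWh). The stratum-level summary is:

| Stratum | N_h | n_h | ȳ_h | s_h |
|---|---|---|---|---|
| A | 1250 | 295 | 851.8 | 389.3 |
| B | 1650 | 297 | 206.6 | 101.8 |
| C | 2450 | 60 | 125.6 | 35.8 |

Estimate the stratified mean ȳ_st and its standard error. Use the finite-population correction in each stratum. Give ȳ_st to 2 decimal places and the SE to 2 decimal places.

ȳ_st ≈ 320.25, SE ≈ 5.34

ȳ_st = Σ W_h ȳ_h = (1250·851.8 + 1650·206.6 + 2450·125.6)/5350 = 320.25421
V̂(ȳ_st) = Σ W_h² (1 − n_h/N_h) s_h²/n_h, with W_h = N_h/N and N = 5350:
  stratum A: (1250/5350)²·(1 − 295/1250)·389.3²/295 = 21.4266
  stratum B: (1650/5350)²·(1 − 297/1650)·101.8²/297 = 2.72153
  stratum C: (2450/5350)²·(1 − 60/2450)·35.8²/60 = 4.3699
V̂(ȳ_st) = 28.518
SE(ȳ_st) = √28.518 = 5.34022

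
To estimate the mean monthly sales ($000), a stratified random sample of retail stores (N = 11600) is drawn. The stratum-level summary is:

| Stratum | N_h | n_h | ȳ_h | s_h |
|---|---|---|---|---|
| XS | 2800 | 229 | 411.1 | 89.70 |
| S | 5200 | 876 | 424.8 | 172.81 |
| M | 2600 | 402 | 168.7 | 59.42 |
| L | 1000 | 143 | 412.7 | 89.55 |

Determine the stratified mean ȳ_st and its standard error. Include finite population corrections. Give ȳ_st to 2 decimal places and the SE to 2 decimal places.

ȳ_st ≈ 363.05, SE ≈ 2.88

ȳ_st = Σ W_h ȳ_h = (2800·411.1 + 5200·424.8 + 2600·168.7 + 1000·412.7)/11600 = 363.04828
V̂(ȳ_st) = Σ W_h² (1 − n_h/N_h) s_h²/n_h, with W_h = N_h/N and N = 11600:
  stratum XS: (2800/11600)²·(1 − 229/2800)·89.70²/229 = 1.87972
  stratum S: (5200/11600)²·(1 − 876/5200)·172.81²/876 = 5.69648
  stratum M: (2600/11600)²·(1 − 402/2600)·59.42²/402 = 0.373013
  stratum L: (1000/11600)²·(1 − 143/1000)·89.55²/143 = 0.357158
V̂(ȳ_st) = 8.30637
SE(ȳ_st) = √8.30637 = 2.88208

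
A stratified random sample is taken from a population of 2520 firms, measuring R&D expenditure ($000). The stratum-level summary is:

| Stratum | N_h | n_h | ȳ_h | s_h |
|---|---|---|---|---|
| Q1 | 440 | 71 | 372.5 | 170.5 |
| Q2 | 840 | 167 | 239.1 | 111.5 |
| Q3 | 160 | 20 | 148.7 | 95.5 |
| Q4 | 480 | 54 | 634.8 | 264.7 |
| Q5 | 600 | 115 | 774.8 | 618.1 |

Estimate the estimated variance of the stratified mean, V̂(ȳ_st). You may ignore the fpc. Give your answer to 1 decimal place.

V̂(ȳ_st) ≈ 258.0

V̂(ȳ_st) = Σ W_h² s_h²/n_h, with W_h = N_h/N and N = 2520:
  stratum Q1: (440/2520)²·170.5²/71 = 12.4823
  stratum Q2: (840/2520)²·111.5²/167 = 8.27162
  stratum Q3: (160/2520)²·95.5²/20 = 1.8383
  stratum Q4: (480/2520)²·264.7²/54 = 47.0756
  stratum Q5: (600/2520)²·618.1²/115 = 188.331
V̂(ȳ_st) = 257.998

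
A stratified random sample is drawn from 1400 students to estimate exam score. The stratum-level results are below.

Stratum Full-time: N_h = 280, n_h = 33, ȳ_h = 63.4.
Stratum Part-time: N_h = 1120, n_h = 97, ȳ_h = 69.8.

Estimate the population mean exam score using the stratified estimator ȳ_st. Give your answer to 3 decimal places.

ȳ_st ≈ 68.520

N = Σ N_h = 1400. Stratum weights W_h = N_h/N.
ȳ_st = (280·63.4 + 1120·69.8) / 1400 = 68.52000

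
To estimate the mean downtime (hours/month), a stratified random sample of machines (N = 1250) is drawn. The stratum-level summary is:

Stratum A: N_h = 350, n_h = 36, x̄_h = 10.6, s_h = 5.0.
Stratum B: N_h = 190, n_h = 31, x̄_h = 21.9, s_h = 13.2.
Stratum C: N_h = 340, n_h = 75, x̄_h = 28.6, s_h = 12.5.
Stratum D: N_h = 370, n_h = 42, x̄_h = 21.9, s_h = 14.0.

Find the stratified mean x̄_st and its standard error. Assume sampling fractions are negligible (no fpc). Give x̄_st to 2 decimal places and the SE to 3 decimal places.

x̄_st = Σ W_h x̄_h = (350·10.6 + 190·21.9 + 340·28.6 + 370·21.9)/1250 = 20.55840
V̂(x̄_st) = Σ W_h² s_h²/n_h, with W_h = N_h/N and N = 1250:
  stratum A: (350/1250)²·5.0²/36 = 0.0544444
  stratum B: (190/1250)²·13.2²/31 = 0.129859
  stratum C: (340/1250)²·12.5²/75 = 0.154133
  stratum D: (370/1250)²·14.0²/42 = 0.408875
V̂(x̄_st) = 0.747312
SE(x̄_st) = √0.747312 = 0.864472

x̄_st ≈ 20.56, SE ≈ 0.864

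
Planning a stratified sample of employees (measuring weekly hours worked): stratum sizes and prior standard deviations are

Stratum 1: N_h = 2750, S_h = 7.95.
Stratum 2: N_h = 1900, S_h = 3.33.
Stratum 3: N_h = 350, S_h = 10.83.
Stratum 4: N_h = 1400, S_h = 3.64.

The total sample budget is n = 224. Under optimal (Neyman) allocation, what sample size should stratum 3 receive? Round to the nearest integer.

23

Neyman allocation: n_h = n · N_h S_h / Σ N_i S_i, with n = 224.
  stratum 1: N_h·S_h = 2750·7.95 = 21862.50
  stratum 2: N_h·S_h = 1900·3.33 = 6327.00
  stratum 3: N_h·S_h = 350·10.83 = 3790.50
  stratum 4: N_h·S_h = 1400·3.64 = 5096.00
Σ N_h S_h = 37076.00
n for stratum 3 = 224·3790.50/37076.00 = 22.901 → 23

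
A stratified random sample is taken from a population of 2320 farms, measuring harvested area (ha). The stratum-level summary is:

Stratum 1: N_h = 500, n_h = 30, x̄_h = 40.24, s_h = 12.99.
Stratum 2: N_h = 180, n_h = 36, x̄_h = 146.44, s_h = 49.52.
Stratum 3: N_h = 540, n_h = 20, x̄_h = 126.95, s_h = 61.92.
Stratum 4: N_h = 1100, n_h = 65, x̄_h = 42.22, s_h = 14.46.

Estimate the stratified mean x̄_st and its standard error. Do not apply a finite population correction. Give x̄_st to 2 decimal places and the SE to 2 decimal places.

x̄_st = Σ W_h x̄_h = (500·40.24 + 180·146.44 + 540·126.95 + 1100·42.22)/2320 = 69.60095
V̂(x̄_st) = Σ W_h² s_h²/n_h, with W_h = N_h/N and N = 2320:
  stratum 1: (500/2320)²·12.99²/30 = 0.261253
  stratum 2: (180/2320)²·49.52²/36 = 0.410041
  stratum 3: (540/2320)²·61.92²/20 = 10.3859
  stratum 4: (1100/2320)²·14.46²/65 = 0.723157
V̂(x̄_st) = 11.7803
SE(x̄_st) = √11.7803 = 3.43225

x̄_st ≈ 69.60, SE ≈ 3.43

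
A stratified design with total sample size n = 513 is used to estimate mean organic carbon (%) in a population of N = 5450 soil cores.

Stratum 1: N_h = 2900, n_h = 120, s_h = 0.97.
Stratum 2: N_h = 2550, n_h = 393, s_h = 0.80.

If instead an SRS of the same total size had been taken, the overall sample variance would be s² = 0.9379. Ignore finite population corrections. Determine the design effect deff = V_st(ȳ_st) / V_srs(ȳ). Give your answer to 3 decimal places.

V̂(ȳ_st) = Σ W_h² s_h²/n_h, with W_h = N_h/N and N = 5450:
  stratum 1: (2900/5450)²·0.97²/120 = 0.00222006
  stratum 2: (2550/5450)²·0.80²/393 = 0.000356513
V_st = 0.00257658
V_srs = s²/n = 0.9379/513 = 0.00182827
deff = V_st / V_srs = 0.00257658/0.00182827 = 1.4093

deff ≈ 1.409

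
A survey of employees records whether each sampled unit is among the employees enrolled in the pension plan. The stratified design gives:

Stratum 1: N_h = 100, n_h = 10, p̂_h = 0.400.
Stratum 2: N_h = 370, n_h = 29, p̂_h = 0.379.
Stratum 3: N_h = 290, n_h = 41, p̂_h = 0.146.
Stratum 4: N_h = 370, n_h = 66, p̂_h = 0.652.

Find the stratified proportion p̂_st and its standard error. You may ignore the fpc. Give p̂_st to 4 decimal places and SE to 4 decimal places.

p̂_st ≈ 0.4105, SE ≈ 0.0411

N = 1130; stratum weights W_h = N_h/N.
p̂_st = Σ W_h p̂_h = (100·0.400 + 370·0.379 + 290·0.146 + 370·0.652)/1130 = 0.41045
V̂(p̂_st) = Σ W_h² p̂_h(1−p̂_h)/(n_h−1):
  stratum 1: (100/1130)²·0.400·0.600/9 = 0.000208839
  stratum 2: (370/1130)²·0.379·0.621/28 = 0.000901196
  stratum 3: (290/1130)²·0.146·0.854/40 = 0.0002053
  stratum 4: (370/1130)²·0.652·0.348/65 = 0.000374248
V̂(p̂_st) = 0.00168958; SE = √V̂ = 0.0411046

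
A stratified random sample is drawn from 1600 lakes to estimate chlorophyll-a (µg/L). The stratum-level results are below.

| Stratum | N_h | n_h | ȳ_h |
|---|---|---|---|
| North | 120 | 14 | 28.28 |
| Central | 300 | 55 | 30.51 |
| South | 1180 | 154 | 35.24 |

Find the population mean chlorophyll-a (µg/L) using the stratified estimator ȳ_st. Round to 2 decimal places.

ȳ_st ≈ 33.83

N = Σ N_h = 1600. Stratum weights W_h = N_h/N.
ȳ_st = (120·28.28 + 300·30.51 + 1180·35.24) / 1600 = 33.8311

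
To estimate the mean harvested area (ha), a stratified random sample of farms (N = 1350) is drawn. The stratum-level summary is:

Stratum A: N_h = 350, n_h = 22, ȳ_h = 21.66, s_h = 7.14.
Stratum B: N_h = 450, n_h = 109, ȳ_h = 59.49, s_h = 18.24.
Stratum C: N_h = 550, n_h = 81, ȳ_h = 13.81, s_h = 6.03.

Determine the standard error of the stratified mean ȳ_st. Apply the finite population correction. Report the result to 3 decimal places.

SE(ȳ_st) ≈ 0.683

V̂(ȳ_st) = Σ W_h² (1 − n_h/N_h) s_h²/n_h, with W_h = N_h/N and N = 1350:
  stratum A: (350/1350)²·(1 − 22/350)·7.14²/22 = 0.145965
  stratum B: (450/1350)²·(1 − 109/450)·18.24²/109 = 0.256994
  stratum C: (550/1350)²·(1 − 81/550)·6.03²/81 = 0.0635357
V̂(ȳ_st) = 0.466494
SE(ȳ_st) = √0.466494 = 0.683004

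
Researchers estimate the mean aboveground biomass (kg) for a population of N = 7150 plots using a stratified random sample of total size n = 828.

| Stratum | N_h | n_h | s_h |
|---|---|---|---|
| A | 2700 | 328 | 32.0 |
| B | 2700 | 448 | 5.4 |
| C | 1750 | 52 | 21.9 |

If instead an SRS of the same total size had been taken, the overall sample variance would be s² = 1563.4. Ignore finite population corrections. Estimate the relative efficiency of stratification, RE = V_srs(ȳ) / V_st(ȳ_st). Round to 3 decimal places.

V̂(ȳ_st) = Σ W_h² s_h²/n_h, with W_h = N_h/N and N = 7150:
  stratum A: (2700/7150)²·32.0²/328 = 0.445186
  stratum B: (2700/7150)²·5.4²/448 = 0.00928164
  stratum C: (1750/7150)²·21.9²/52 = 0.552521
V_st = 1.00699
V_srs = s²/n = 1563.4/828 = 1.88816
Relative efficiency = V_srs / V_st = 1.88816/1.00699 = 1.8751

RE ≈ 1.875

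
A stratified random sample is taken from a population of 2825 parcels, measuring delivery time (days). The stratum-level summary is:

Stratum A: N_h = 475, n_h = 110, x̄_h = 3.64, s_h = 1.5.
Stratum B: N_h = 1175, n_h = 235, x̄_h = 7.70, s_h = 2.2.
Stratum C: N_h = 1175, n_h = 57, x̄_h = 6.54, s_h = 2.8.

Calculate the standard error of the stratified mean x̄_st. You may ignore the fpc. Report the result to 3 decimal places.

V̂(x̄_st) = Σ W_h² s_h²/n_h, with W_h = N_h/N and N = 2825:
  stratum A: (475/2825)²·1.5²/110 = 0.000578283
  stratum B: (1175/2825)²·2.2²/235 = 0.003563
  stratum C: (1175/2825)²·2.8²/57 = 0.0237947
V̂(x̄_st) = 0.027936
SE(x̄_st) = √0.027936 = 0.167141

SE(x̄_st) ≈ 0.167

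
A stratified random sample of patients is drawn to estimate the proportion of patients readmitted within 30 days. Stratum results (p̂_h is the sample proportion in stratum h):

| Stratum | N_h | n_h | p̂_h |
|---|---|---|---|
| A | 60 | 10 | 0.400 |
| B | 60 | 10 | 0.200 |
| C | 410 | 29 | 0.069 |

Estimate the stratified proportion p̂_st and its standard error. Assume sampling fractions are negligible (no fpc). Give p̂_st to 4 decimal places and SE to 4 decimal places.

N = 530; stratum weights W_h = N_h/N.
p̂_st = Σ W_h p̂_h = (60·0.400 + 60·0.200 + 410·0.069)/530 = 0.12130
V̂(p̂_st) = Σ W_h² p̂_h(1−p̂_h)/(n_h−1):
  stratum A: (60/530)²·0.400·0.600/9 = 0.000341759
  stratum B: (60/530)²·0.200·0.800/9 = 0.000227839
  stratum C: (410/530)²·0.069·0.931/28 = 0.00137296
V̂(p̂_st) = 0.00194255; SE = √V̂ = 0.0440744

p̂_st ≈ 0.1213, SE ≈ 0.0441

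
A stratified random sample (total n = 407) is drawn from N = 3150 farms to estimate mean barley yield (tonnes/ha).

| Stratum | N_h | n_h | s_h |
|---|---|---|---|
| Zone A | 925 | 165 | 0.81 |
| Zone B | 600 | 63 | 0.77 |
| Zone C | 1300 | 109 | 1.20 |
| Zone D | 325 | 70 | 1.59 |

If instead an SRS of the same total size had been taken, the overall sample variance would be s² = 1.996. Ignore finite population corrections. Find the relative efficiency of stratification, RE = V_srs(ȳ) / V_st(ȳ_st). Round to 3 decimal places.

V̂(ȳ_st) = Σ W_h² s_h²/n_h, with W_h = N_h/N and N = 3150:
  stratum Zone A: (925/3150)²·0.81²/165 = 0.000342885
  stratum Zone B: (600/3150)²·0.77²/63 = 0.000341446
  stratum Zone C: (1300/3150)²·1.20²/109 = 0.0022501
  stratum Zone D: (325/3150)²·1.59²/70 = 0.000384452
V_st = 0.00331888
V_srs = s²/n = 1.996/407 = 0.00490418
Relative efficiency = V_srs / V_st = 0.00490418/0.00331888 = 1.4777

RE ≈ 1.478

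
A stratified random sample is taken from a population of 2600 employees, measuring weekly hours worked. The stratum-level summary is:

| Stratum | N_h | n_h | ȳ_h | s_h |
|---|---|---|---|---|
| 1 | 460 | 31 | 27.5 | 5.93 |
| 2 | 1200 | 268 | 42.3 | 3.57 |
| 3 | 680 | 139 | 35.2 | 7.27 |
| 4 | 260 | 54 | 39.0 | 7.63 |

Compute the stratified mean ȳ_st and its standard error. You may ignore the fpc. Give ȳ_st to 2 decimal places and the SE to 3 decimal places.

ȳ_st = Σ W_h ȳ_h = (460·27.5 + 1200·42.3 + 680·35.2 + 260·39.0)/2600 = 37.49462
V̂(ȳ_st) = Σ W_h² s_h²/n_h, with W_h = N_h/N and N = 2600:
  stratum 1: (460/2600)²·5.93²/31 = 0.0355072
  stratum 2: (1200/2600)²·3.57²/268 = 0.0101302
  stratum 3: (680/2600)²·7.27²/139 = 0.0260091
  stratum 4: (260/2600)²·7.63²/54 = 0.0107809
V̂(ȳ_st) = 0.0824274
SE(ȳ_st) = √0.0824274 = 0.287102

ȳ_st ≈ 37.49, SE ≈ 0.287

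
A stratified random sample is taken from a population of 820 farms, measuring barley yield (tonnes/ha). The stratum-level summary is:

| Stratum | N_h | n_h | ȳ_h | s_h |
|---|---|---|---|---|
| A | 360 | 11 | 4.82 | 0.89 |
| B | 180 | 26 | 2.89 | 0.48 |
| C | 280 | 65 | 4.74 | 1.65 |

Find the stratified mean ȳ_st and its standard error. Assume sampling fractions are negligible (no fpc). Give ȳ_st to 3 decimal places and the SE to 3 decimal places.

ȳ_st = Σ W_h ȳ_h = (360·4.82 + 180·2.89 + 280·4.74)/820 = 4.36902
V̂(ȳ_st) = Σ W_h² s_h²/n_h, with W_h = N_h/N and N = 820:
  stratum A: (360/820)²·0.89²/11 = 0.0138792
  stratum B: (180/820)²·0.48²/26 = 0.000426999
  stratum C: (280/820)²·1.65²/65 = 0.00488363
V̂(ȳ_st) = 0.0191898
SE(ȳ_st) = √0.0191898 = 0.138527

ȳ_st ≈ 4.369, SE ≈ 0.139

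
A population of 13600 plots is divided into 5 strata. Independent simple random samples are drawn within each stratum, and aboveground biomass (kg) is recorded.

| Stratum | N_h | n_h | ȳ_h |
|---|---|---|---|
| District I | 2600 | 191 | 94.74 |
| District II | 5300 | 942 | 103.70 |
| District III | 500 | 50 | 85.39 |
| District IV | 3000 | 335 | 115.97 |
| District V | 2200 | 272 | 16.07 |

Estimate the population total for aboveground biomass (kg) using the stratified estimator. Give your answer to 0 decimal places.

τ̂_st = Σ N_h ȳ_h = 2600·94.74 + 5300·103.70 + 500·85.39 + 3000·115.97 + 2200·16.07 = 1221893

τ̂_st ≈ 1221893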